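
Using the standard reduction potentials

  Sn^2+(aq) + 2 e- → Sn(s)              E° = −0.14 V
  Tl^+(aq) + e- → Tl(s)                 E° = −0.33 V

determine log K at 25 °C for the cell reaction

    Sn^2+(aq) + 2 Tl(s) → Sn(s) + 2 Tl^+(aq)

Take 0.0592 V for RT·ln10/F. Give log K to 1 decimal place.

log K = 6.4

The Sn²⁺/Sn couple is reduced (cathode); E°cell = −0.14 − (−0.33) = +0.19 V with n = 2.
At equilibrium E = 0, so log K = nE°cell / 0.0592 = (2)(+0.19) / 0.0592 = 6.4.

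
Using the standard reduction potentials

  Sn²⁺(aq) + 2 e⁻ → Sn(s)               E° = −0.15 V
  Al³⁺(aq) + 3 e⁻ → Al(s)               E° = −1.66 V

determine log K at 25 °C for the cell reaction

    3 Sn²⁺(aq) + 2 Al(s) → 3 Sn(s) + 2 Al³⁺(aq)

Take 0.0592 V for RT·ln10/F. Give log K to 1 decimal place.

The Sn²⁺/Sn couple is reduced (cathode); E°cell = −0.15 − (−1.66) = +1.51 V with n = 6.
At equilibrium E = 0, so log K = nE°cell / 0.0592 = (6)(+1.51) / 0.0592 = 153.0.

log K = 153.0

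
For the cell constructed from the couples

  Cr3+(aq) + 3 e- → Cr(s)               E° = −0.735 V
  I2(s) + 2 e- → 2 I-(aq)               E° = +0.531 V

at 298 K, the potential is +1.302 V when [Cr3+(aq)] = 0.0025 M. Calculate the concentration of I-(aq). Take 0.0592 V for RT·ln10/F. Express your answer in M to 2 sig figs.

1.8 M

I₂/I⁻ is the cathode (higher E°); E°cell = +0.531 − (−0.735) = +1.266 V with n = 6.
From the Nernst equation, log Q = n(E° − E)/0.0592 = 6·(+1.266 − (+1.302))/0.0592 = −3.649.
Balancing electrons gives 3 I2(s) + 2 Cr(s) → 6 I-(aq) + 2 Cr3+(aq); thus Q = [I-(aq)]^6·[Cr3+(aq)]^2.
Substituting the known concentrations and solving, log [I-(aq)] = 0.259 and [I-(aq)] = 1.8 M.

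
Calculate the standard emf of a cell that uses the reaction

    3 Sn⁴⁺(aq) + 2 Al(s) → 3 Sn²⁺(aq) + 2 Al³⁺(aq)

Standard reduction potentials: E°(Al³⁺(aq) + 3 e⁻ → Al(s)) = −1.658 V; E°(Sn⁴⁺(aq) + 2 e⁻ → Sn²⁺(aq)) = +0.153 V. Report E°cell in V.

Sn⁴⁺(aq) gains electrons, so the Sn⁴⁺/Sn²⁺ couple is the cathode; the Al³⁺/Al couple is the anode.
E°cell = E°(cathode) − E°(anode) = +0.153 − (−1.658) = +1.811 V.
The positive value indicates the reaction is spontaneous as written.

+1.811 V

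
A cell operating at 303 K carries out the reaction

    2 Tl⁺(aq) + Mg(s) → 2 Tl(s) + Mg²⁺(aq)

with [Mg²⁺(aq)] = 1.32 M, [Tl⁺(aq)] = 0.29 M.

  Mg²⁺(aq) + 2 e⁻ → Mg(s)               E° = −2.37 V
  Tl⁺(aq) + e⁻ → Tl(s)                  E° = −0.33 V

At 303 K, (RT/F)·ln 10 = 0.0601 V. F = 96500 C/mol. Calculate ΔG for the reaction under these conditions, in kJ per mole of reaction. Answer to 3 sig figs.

−387 kJ/mol

With Tl⁺/Tl reduced at the cathode, E°cell = −0.33 − (−2.37) = +2.04 V and n = 2.
Q = [Mg²⁺(aq)] / [Tl⁺(aq)]^2 = 15.7, so log Q = 1.196 and E = +2.04 − (0.0601/2)(1.196) = +2.0041 V.
Finally ΔG = −nFE = −(2)(96500 C/mol)(+2.0041 V) = −387 kJ/mol.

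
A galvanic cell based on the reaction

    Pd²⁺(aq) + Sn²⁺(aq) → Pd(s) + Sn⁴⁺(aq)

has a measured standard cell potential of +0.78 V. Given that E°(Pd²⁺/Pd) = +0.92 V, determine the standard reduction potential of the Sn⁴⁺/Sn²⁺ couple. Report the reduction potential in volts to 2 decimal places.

In the reaction as written the Pd²⁺/Pd couple is reduced (cathode) and Sn⁴⁺/Sn²⁺ is oxidized (anode), so E°cell = E°(Pd²⁺/Pd) − E°(Sn⁴⁺/Sn²⁺).
E°(Sn⁴⁺/Sn²⁺) = E°(cathode) − E°cell = +0.92 − (+0.78) = +0.14 V.

+0.14 V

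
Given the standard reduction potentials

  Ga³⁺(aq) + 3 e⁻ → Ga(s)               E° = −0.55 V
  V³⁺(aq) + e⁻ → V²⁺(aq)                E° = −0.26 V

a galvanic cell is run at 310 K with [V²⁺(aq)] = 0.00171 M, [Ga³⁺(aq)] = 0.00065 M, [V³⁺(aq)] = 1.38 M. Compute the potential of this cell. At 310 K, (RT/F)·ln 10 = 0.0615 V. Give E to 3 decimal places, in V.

Since E°(V³⁺/V²⁺) > E°(Ga³⁺/Ga), V³⁺/V²⁺ serves as the cathode.
The standard potential is −0.26 − (−0.55) = +0.29 V and the balanced reaction transfers n = 3 electrons.
For the overall reaction 3 V³⁺(aq) + Ga(s) → 3 V²⁺(aq) + Ga³⁺(aq), Q = ([V²⁺(aq)]^3·[Ga³⁺(aq)]) / [V³⁺(aq)]^3 = 1.24×10^−12, giving log Q = −11.908.
By the Nernst equation, E = +0.29 − (0.0615/3)·(−11.908) = +0.534 V.

+0.534 V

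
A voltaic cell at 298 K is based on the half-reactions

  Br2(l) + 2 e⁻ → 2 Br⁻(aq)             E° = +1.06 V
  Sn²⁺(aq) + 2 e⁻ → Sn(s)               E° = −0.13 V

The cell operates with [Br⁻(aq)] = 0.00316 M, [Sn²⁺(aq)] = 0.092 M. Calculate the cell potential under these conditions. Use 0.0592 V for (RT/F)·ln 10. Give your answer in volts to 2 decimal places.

+1.37 V

Br₂/Br⁻ is reduced (cathode, E° = +1.06 V) and Sn²⁺/Sn is oxidized (anode).
E°cell = E°cat − E°an = +1.06 − (−0.13) = +1.19 V; n = 2.
For the overall reaction Br2(l) + Sn(s) → 2 Br⁻(aq) + Sn²⁺(aq), Q = [Br⁻(aq)]^2·[Sn²⁺(aq)] = 9.19×10^−7, giving log Q = −6.037.
E = E° − (0.0592/n)·log Q = +1.19 − (0.0592/2)(−6.037) = +1.37 V.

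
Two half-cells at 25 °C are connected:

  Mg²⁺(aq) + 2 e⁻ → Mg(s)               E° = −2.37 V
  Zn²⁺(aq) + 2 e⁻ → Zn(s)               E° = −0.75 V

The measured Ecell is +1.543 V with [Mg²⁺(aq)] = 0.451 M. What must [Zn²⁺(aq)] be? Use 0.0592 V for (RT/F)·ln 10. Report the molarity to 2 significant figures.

0.0011 M

The Zn²⁺/Zn couple has the larger reduction potential, so it is the cathode: E°cell = −0.75 − (−2.37) = +1.62 V and n = 2.
Rearranging E = E° − (0.0592/n)·log Q gives log Q = 2(+1.62 − (+1.543))/0.0592 = 2.601.
The balanced reaction is Zn²⁺(aq) + Mg(s) → Zn(s) + Mg²⁺(aq), so Q = [Mg²⁺(aq)] / [Zn²⁺(aq)].
Solving for the unknown gives log [Zn²⁺(aq)] = −2.947, so [Zn²⁺(aq)] ≈ 0.0011 M.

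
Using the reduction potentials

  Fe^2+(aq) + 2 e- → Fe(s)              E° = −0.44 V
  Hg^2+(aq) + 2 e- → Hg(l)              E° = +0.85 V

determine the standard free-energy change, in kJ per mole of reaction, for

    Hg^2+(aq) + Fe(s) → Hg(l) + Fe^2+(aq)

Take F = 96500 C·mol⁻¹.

In the reaction as written Hg^2+(aq) is reduced, so the Hg²⁺/Hg couple is the cathode and Fe²⁺/Fe is the anode.
E°cell = +0.85 − (−0.44) = +1.29 V; balancing electrons gives n = 2.
ΔG° = −nFE°cell = −(2)(96500)(+1.29) J/mol = −249 kJ/mol.

−249 kJ/mol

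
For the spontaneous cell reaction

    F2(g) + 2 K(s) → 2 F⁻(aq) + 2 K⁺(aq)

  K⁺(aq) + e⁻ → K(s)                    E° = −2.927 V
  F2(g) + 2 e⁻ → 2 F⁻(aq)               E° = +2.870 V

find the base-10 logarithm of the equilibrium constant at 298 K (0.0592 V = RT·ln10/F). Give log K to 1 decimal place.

log K = 195.8

The F₂/F⁻ couple is reduced (cathode); E°cell = +2.870 − (−2.927) = +5.797 V with n = 2.
At equilibrium E = 0, so log K = nE°cell / 0.0592 = (2)(+5.797) / 0.0592 = 195.8.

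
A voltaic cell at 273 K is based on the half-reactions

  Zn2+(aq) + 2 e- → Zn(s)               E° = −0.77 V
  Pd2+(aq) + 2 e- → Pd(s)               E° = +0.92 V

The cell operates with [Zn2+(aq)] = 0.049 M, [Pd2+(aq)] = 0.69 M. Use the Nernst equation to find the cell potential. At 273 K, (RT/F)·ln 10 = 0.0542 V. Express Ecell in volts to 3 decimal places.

+1.721 V

Pd²⁺/Pd is reduced (cathode, E° = +0.92 V) and Zn²⁺/Zn is oxidized (anode).
E°cell = +0.92 − (−0.77) = +1.69 V, with n = 2 electrons transferred.
Balancing gives Pd2+(aq) + Zn(s) → Pd(s) + Zn2+(aq); hence Q = [Zn2+(aq)] / [Pd2+(aq)] = 0.071 (log Q = −1.149).
E = E° − (0.0542/n)·log Q = +1.69 − (0.0542/2)(−1.149) = +1.721 V.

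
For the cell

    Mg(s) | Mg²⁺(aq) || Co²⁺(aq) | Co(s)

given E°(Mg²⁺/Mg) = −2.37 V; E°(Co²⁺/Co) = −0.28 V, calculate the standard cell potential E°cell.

+2.09 V

By convention the left-hand electrode in cell notation is the anode (oxidation) and the right-hand electrode is the cathode (reduction).
E°cell = E°(right) − E°(left) = −0.28 − (−2.37) = +2.09 V.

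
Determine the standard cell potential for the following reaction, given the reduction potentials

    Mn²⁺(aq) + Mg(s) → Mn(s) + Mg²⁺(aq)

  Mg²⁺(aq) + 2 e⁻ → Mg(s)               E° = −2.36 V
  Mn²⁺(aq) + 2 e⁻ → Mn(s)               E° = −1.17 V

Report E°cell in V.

In the reaction as written, Mn²⁺(aq) is reduced (cathode) and Mg²⁺(aq) is produced by oxidation at the anode.
E°cell = E°(cathode) − E°(anode) = −1.17 − (−2.36) = +1.19 V.
The positive value indicates the reaction is spontaneous as written.

+1.19 V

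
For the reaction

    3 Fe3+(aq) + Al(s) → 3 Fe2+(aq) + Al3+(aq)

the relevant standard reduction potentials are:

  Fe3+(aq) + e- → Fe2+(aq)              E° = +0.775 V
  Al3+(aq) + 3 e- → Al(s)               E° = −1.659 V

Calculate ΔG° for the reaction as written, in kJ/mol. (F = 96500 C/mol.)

In the reaction as written Fe3+(aq) is reduced, so the Fe³⁺/Fe²⁺ couple is the cathode and Al³⁺/Al is the anode.
E°cell = +0.775 − (−1.659) = +2.434 V; balancing electrons gives n = 3.
ΔG° = −nFE°cell = −(3)(96500)(+2.434) J/mol = −705 kJ/mol.

−705 kJ/mol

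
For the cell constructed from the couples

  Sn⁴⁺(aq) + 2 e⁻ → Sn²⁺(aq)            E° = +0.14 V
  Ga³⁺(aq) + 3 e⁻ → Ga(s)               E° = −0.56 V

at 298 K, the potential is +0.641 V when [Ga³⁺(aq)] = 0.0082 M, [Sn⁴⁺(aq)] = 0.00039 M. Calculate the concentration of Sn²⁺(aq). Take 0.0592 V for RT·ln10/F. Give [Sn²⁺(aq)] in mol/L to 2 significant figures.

0.94 M

With Sn⁴⁺/Sn²⁺ at the cathode and Ga³⁺/Ga at the anode, E°cell = +0.14 − (−0.56) = +0.70 V (n = 6).
Since E = E° − (0.0592/n)·log Q, log Q = n(E° − E)/0.0592 = 5.980.
The balanced reaction is 3 Sn⁴⁺(aq) + 2 Ga(s) → 3 Sn²⁺(aq) + 2 Ga³⁺(aq), so Q = ([Sn²⁺(aq)]^3·[Ga³⁺(aq)]^2) / [Sn⁴⁺(aq)]^3.
Substituting the known concentrations and solving, log [Sn²⁺(aq)] = −0.025 and [Sn²⁺(aq)] = 0.94 M.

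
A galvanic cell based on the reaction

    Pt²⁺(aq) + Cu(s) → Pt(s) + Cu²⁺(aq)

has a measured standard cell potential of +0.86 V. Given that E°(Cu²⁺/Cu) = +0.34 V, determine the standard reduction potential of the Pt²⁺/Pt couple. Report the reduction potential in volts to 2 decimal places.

+1.20 V

In the reaction as written the Pt²⁺/Pt couple is reduced (cathode) and Cu²⁺/Cu is oxidized (anode), so E°cell = E°(Pt²⁺/Pt) − E°(Cu²⁺/Cu).
E°(Pt²⁺/Pt) = E°cell + E°(anode) = +0.86 + (+0.34) = +1.20 V.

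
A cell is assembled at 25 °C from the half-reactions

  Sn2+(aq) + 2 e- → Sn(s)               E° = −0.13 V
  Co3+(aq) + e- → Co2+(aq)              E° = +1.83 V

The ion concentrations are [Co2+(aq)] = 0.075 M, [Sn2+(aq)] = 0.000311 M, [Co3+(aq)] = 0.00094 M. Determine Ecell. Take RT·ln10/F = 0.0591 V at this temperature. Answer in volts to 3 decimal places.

Since E°(Co³⁺/Co²⁺) > E°(Sn²⁺/Sn), Co³⁺/Co²⁺ serves as the cathode.
E°cell = E°cat − E°an = +1.83 − (−0.13) = +1.96 V; n = 2.
The balanced reaction is 2 Co3+(aq) + Sn(s) → 2 Co2+(aq) + Sn2+(aq), so Q = ([Co2+(aq)]^2·[Sn2+(aq)]) / [Co3+(aq)]^2 = 1.98 and log Q = 0.297.
By the Nernst equation, E = +1.96 − (0.0591/2)·(0.297) = +1.951 V.

+1.951 V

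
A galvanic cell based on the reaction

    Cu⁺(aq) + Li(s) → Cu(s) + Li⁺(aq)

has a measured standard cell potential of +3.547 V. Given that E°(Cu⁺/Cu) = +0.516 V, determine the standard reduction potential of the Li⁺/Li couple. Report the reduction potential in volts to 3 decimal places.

In the reaction as written the Cu⁺/Cu couple is reduced (cathode) and Li⁺/Li is oxidized (anode), so E°cell = E°(Cu⁺/Cu) − E°(Li⁺/Li).
E°(Li⁺/Li) = E°(cathode) − E°cell = +0.516 − (+3.547) = −3.031 V.

−3.031 V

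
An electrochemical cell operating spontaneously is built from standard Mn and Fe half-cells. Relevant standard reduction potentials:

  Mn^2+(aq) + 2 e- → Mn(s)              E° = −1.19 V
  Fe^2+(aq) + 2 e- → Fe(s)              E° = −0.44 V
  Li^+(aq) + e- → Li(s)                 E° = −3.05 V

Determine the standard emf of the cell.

Of the two couples in this cell, the one with the more positive reduction potential is reduced at the cathode: here that is Fe²⁺/Fe (−0.44 V); Mn²⁺/Mn (−1.19 V) is the anode.
E°cell = E°(cathode) − E°(anode) = −0.44 − (−1.19) = +0.75 V.

+0.75 V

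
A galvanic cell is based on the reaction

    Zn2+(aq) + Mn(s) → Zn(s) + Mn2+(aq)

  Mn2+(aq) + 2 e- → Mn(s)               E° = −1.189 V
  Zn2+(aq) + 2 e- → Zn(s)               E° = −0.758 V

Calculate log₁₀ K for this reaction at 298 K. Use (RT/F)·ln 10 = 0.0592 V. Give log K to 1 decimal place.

The Zn²⁺/Zn couple is reduced (cathode); E°cell = −0.758 − (−1.189) = +0.431 V with n = 2.
At equilibrium E = 0, so log K = nE°cell / 0.0592 = (2)(+0.431) / 0.0592 = 14.6.

log K = 14.6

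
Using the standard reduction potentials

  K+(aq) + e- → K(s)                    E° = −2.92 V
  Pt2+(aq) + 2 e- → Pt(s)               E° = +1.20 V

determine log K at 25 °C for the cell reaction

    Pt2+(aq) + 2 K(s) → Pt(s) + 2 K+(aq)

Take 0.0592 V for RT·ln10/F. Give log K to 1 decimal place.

The Pt²⁺/Pt couple is reduced (cathode); E°cell = +1.20 − (−2.92) = +4.12 V with n = 2.
At equilibrium E = 0, so log K = nE°cell / 0.0592 = (2)(+4.12) / 0.0592 = 139.2.

log K = 139.2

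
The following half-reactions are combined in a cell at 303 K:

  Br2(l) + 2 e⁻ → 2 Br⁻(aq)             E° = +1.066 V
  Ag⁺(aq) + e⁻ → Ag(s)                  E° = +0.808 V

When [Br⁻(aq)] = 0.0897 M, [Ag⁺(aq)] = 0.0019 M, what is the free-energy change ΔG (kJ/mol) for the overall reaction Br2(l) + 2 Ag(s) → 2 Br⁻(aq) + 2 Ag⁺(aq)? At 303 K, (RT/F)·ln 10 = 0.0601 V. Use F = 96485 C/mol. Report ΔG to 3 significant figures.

−93.5 kJ/mol

The standard cell potential is +1.066 − (+0.808) = +0.258 V, with n = 2 electrons in the balanced equation.
The reaction quotient is [Br⁻(aq)]^2·[Ag⁺(aq)]^2 = 2.9×10^−8; by Nernst, E = +0.258 − (0.0601/2)(−7.537) = +0.4845 V.
Finally ΔG = −nFE = −(2)(96485 C/mol)(+0.4845 V) = −93.5 kJ/mol.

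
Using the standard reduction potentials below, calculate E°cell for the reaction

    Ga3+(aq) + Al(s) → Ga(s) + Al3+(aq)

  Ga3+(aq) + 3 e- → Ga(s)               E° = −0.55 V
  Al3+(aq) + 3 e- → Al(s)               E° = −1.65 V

+1.10 V

In the reaction as written, Ga3+(aq) is reduced (cathode) and Al3+(aq) is produced by oxidation at the anode.
E°cell = E°(cathode) − E°(anode) = −0.55 − (−1.65) = +1.10 V.
The positive value indicates the reaction is spontaneous as written.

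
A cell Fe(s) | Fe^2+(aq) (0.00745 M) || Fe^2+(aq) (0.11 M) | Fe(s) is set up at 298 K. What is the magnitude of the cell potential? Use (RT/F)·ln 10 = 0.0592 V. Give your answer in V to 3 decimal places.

For a concentration cell E°cell = 0, since both electrodes use the same couple.
The compartment with the higher Fe^2+(aq) concentration (0.11 M) acts as the cathode; ions are reduced there and produced at the dilute (0.00745 M) anode.
With n = 2, Ecell = −(0.0592/2)·log([dilute]/[conc]) = −(0.0592/2)·log(0.00745/0.11) = +0.035 V.

0.035 V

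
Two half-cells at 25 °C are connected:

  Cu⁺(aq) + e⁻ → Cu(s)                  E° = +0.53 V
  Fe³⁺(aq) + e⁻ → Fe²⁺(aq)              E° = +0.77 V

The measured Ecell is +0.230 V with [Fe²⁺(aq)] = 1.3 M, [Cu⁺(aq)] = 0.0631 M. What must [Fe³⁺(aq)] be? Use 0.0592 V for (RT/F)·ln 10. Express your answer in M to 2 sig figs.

With Fe³⁺/Fe²⁺ at the cathode and Cu⁺/Cu at the anode, E°cell = +0.77 − (+0.53) = +0.24 V (n = 1).
Since E = E° − (0.0592/n)·log Q, log Q = n(E° − E)/0.0592 = 0.169.
Balancing electrons gives Fe³⁺(aq) + Cu(s) → Fe²⁺(aq) + Cu⁺(aq); thus Q = ([Fe²⁺(aq)]·[Cu⁺(aq)]) / [Fe³⁺(aq)].
Substituting the known concentrations and solving, log [Fe³⁺(aq)] = −1.255 and [Fe³⁺(aq)] = 0.056 M.

0.056 M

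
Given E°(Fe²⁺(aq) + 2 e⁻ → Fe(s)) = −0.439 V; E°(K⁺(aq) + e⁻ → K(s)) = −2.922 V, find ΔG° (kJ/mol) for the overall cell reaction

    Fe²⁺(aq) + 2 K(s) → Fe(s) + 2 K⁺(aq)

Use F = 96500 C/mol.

−479 kJ/mol

In the reaction as written Fe²⁺(aq) is reduced, so the Fe²⁺/Fe couple is the cathode and K⁺/K is the anode.
E°cell = −0.439 − (−2.922) = +2.483 V; balancing electrons gives n = 2.
ΔG° = −nFE°cell = −(2)(96500)(+2.483) J/mol = −479 kJ/mol.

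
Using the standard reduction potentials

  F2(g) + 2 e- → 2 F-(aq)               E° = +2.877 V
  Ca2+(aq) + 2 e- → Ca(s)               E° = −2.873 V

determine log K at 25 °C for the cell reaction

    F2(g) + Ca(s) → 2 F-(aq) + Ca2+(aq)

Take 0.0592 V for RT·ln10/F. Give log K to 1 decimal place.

log K = 194.3

The F₂/F⁻ couple is reduced (cathode); E°cell = +2.877 − (−2.873) = +5.750 V with n = 2.
At equilibrium E = 0, so log K = nE°cell / 0.0592 = (2)(+5.750) / 0.0592 = 194.3.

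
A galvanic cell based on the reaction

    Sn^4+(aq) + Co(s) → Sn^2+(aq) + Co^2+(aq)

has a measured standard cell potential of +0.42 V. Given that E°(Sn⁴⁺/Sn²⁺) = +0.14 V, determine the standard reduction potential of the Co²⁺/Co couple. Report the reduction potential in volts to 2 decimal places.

−0.28 V

In the reaction as written the Sn⁴⁺/Sn²⁺ couple is reduced (cathode) and Co²⁺/Co is oxidized (anode), so E°cell = E°(Sn⁴⁺/Sn²⁺) − E°(Co²⁺/Co).
E°(Co²⁺/Co) = E°(cathode) − E°cell = +0.14 − (+0.42) = −0.28 V.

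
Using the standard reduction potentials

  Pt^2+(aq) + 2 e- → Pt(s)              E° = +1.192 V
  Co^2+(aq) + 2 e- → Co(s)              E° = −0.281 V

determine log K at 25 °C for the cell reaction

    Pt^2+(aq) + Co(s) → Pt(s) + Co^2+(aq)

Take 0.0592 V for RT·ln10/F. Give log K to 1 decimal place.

log K = 49.8

The Pt²⁺/Pt couple is reduced (cathode); E°cell = +1.192 − (−0.281) = +1.473 V with n = 2.
At equilibrium E = 0, so log K = nE°cell / 0.0592 = (2)(+1.473) / 0.0592 = 49.8.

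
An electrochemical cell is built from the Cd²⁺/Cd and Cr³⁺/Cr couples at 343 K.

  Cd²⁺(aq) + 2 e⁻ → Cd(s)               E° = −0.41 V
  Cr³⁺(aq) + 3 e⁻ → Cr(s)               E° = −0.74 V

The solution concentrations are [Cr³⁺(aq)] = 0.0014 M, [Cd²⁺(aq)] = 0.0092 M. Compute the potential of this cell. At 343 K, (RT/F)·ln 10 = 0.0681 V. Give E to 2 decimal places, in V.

Since E°(Cd²⁺/Cd) > E°(Cr³⁺/Cr), Cd²⁺/Cd serves as the cathode.
E°cell = E°cat − E°an = −0.41 − (−0.74) = +0.33 V; n = 6.
The balanced reaction is 3 Cd²⁺(aq) + 2 Cr(s) → 3 Cd(s) + 2 Cr³⁺(aq), so Q = [Cr³⁺(aq)]^2 / [Cd²⁺(aq)]^3 = 2.52 and log Q = 0.401.
Applying E = E° − (RT ln10/nF)·log Q gives +0.33 − (0.0681/6)(0.401) = +0.33 V.

+0.33 V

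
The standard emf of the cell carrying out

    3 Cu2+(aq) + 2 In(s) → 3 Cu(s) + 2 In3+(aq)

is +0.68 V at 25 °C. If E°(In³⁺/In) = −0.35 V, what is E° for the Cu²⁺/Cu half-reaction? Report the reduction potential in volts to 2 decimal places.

+0.33 V

In the reaction as written the Cu²⁺/Cu couple is reduced (cathode) and In³⁺/In is oxidized (anode), so E°cell = E°(Cu²⁺/Cu) − E°(In³⁺/In).
E°(Cu²⁺/Cu) = E°cell + E°(anode) = +0.68 + (−0.35) = +0.33 V.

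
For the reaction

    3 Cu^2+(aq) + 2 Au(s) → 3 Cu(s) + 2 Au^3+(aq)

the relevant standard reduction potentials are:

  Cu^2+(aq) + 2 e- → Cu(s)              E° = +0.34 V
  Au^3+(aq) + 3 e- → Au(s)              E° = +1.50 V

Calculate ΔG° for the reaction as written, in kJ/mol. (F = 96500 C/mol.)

In the reaction as written Cu^2+(aq) is reduced, so the Cu²⁺/Cu couple is the cathode and Au³⁺/Au is the anode.
E°cell = +0.34 − (+1.50) = −1.16 V; balancing electrons gives n = 6.
ΔG° = −nFE°cell = −(6)(96500)(−1.16) J/mol = +672 kJ/mol.

+672 kJ/mol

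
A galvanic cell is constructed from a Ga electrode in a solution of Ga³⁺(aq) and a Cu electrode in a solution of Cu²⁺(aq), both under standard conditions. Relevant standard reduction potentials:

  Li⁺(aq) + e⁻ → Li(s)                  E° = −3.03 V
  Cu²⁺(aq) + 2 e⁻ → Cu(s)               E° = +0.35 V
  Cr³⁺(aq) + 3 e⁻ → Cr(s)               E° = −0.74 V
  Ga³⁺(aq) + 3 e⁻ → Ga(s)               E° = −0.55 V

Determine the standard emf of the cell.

The Cu²⁺/Cu couple has the higher E°, so Cu ion is reduced (cathode) and Ga is oxidized (anode).
E°cell = E°(cathode) − E°(anode) = +0.35 − (−0.55) = +0.90 V.

+0.90 V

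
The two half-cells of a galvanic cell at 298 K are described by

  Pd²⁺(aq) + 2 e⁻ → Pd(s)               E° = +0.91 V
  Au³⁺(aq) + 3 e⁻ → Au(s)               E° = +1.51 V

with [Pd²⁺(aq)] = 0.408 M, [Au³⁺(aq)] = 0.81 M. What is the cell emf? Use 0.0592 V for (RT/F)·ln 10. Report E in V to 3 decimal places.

+0.610 V

Since E°(Au³⁺/Au) > E°(Pd²⁺/Pd), Au³⁺/Au serves as the cathode.
E°cell = +1.51 − (+0.91) = +0.60 V, with n = 6 electrons transferred.
Balancing gives 2 Au³⁺(aq) + 3 Pd(s) → 2 Au(s) + 3 Pd²⁺(aq); hence Q = [Pd²⁺(aq)]^3 / [Au³⁺(aq)]^2 = 0.104 (log Q = −0.985).
By the Nernst equation, E = +0.60 − (0.0592/6)·(−0.985) = +0.610 V.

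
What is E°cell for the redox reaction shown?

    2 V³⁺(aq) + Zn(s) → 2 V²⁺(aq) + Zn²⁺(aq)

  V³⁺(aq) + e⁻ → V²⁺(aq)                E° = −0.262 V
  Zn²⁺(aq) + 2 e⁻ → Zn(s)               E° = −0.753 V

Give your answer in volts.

In the reaction as written, V³⁺(aq) is reduced (cathode) and Zn²⁺(aq) is produced by oxidation at the anode.
E°cell = E°(cathode) − E°(anode) = −0.262 − (−0.753) = +0.491 V.
The positive value indicates the reaction is spontaneous as written.

+0.491 V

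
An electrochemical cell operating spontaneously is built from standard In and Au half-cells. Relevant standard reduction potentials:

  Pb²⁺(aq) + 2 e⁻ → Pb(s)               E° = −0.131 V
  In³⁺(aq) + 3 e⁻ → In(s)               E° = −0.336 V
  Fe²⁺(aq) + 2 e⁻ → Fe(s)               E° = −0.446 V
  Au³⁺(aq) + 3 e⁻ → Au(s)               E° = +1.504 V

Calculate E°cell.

+1.840 V

Of the two couples in this cell, the one with the more positive reduction potential is reduced at the cathode: here that is Au³⁺/Au (+1.504 V); In³⁺/In (−0.336 V) is the anode.
E°cell = E°(cathode) − E°(anode) = +1.504 − (−0.336) = +1.840 V.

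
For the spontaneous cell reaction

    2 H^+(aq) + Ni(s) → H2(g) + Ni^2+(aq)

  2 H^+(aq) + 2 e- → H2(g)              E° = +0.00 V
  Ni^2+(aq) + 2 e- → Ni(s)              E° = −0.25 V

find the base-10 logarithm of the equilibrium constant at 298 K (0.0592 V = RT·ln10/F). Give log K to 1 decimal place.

log K = 8.4

The 2H⁺/H₂ couple is reduced (cathode); E°cell = +0.00 − (−0.25) = +0.25 V with n = 2.
At equilibrium E = 0, so log K = nE°cell / 0.0592 = (2)(+0.25) / 0.0592 = 8.4.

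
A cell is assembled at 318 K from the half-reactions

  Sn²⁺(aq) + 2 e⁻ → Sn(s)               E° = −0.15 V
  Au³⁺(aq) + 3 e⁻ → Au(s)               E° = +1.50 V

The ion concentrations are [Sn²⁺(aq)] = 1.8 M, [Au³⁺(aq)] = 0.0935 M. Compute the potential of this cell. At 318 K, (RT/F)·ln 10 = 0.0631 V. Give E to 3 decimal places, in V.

+1.620 V

The Au³⁺/Au couple has the more positive E°, so it is the cathode; Sn²⁺/Sn is the anode.
E°cell = E°cat − E°an = +1.50 − (−0.15) = +1.65 V; n = 6.
For the overall reaction 2 Au³⁺(aq) + 3 Sn(s) → 2 Au(s) + 3 Sn²⁺(aq), Q = [Sn²⁺(aq)]^3 / [Au³⁺(aq)]^2 = 667, giving log Q = 2.824.
Applying E = E° − (RT ln10/nF)·log Q gives +1.65 − (0.0631/6)(2.824) = +1.620 V.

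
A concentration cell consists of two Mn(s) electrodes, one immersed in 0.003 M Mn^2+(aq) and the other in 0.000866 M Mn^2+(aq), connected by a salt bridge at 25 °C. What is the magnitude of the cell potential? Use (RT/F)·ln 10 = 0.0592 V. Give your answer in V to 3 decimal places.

0.016 V

For a concentration cell E°cell = 0, since both electrodes use the same couple.
The compartment with the higher Mn^2+(aq) concentration (0.003 M) acts as the cathode; ions are reduced there and produced at the dilute (0.000866 M) anode.
With n = 2, Ecell = −(0.0592/2)·log([dilute]/[conc]) = −(0.0592/2)·log(0.000866/0.003) = +0.016 V.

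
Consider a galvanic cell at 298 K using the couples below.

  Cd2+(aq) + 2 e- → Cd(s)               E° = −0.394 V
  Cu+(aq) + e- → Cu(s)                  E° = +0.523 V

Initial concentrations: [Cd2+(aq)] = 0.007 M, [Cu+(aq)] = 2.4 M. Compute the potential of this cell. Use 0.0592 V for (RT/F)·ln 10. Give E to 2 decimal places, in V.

Cu⁺/Cu is reduced (cathode, E° = +0.523 V) and Cd²⁺/Cd is oxidized (anode).
E°cell = E°cat − E°an = +0.523 − (−0.394) = +0.917 V; n = 2.
For the overall reaction 2 Cu+(aq) + Cd(s) → 2 Cu(s) + Cd2+(aq), Q = [Cd2+(aq)] / [Cu+(aq)]^2 = 0.00122, giving log Q = −2.915.
By the Nernst equation, E = +0.917 − (0.0592/2)·(−2.915) = +1.00 V.

+1.00 V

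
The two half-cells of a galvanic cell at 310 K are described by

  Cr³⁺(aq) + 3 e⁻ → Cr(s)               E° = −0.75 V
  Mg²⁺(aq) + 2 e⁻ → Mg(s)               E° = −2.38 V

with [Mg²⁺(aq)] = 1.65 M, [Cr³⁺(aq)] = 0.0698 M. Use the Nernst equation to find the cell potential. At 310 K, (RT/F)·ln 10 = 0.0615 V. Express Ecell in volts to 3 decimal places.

Since E°(Cr³⁺/Cr) > E°(Mg²⁺/Mg), Cr³⁺/Cr serves as the cathode.
E°cell = −0.75 − (−2.38) = +1.63 V, with n = 6 electrons transferred.
The balanced reaction is 2 Cr³⁺(aq) + 3 Mg(s) → 2 Cr(s) + 3 Mg²⁺(aq), so Q = [Mg²⁺(aq)]^3 / [Cr³⁺(aq)]^2 = 922 and log Q = 2.965.
E = E° − (0.0615/n)·log Q = +1.63 − (0.0615/6)(2.965) = +1.600 V.

+1.600 V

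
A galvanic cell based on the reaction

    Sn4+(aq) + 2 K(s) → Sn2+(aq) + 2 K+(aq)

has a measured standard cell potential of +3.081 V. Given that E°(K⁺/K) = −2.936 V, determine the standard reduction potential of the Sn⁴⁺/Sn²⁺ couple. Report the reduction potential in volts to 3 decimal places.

+0.145 V

In the reaction as written the Sn⁴⁺/Sn²⁺ couple is reduced (cathode) and K⁺/K is oxidized (anode), so E°cell = E°(Sn⁴⁺/Sn²⁺) − E°(K⁺/K).
E°(Sn⁴⁺/Sn²⁺) = E°cell + E°(anode) = +3.081 + (−2.936) = +0.145 V.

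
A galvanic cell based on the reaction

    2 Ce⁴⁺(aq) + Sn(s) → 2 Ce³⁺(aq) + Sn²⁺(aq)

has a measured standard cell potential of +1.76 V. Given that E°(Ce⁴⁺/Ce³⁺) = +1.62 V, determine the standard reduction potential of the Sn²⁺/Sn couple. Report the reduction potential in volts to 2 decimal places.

In the reaction as written the Ce⁴⁺/Ce³⁺ couple is reduced (cathode) and Sn²⁺/Sn is oxidized (anode), so E°cell = E°(Ce⁴⁺/Ce³⁺) − E°(Sn²⁺/Sn).
E°(Sn²⁺/Sn) = E°(cathode) − E°cell = +1.62 − (+1.76) = −0.14 V.

−0.14 V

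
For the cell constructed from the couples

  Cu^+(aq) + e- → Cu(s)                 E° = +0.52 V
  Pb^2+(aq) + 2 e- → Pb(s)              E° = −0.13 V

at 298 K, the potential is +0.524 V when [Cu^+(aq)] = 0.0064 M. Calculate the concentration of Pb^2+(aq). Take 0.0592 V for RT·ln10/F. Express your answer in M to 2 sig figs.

0.74 M

The Cu⁺/Cu couple has the larger reduction potential, so it is the cathode: E°cell = +0.52 − (−0.13) = +0.65 V and n = 2.
From the Nernst equation, log Q = n(E° − E)/0.0592 = 2·(+0.65 − (+0.524))/0.0592 = 4.257.
The balanced reaction is 2 Cu^+(aq) + Pb(s) → 2 Cu(s) + Pb^2+(aq), so Q = [Pb^2+(aq)] / [Cu^+(aq)]^2.
Isolating [Pb^2+(aq)] in Q = 10^{4.257} yields log [Pb^2+(aq)] = −0.131, i.e. 0.74 M.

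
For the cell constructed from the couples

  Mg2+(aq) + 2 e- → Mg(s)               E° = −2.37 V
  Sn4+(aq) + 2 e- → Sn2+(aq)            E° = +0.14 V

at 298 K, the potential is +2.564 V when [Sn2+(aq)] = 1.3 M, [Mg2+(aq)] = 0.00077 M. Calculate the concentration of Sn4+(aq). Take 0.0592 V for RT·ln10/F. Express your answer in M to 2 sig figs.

Sn⁴⁺/Sn²⁺ is the cathode (higher E°); E°cell = +0.14 − (−2.37) = +2.51 V with n = 2.
Rearranging E = E° − (0.0592/n)·log Q gives log Q = 2(+2.51 − (+2.564))/0.0592 = −1.824.
The balanced reaction is Sn4+(aq) + Mg(s) → Sn2+(aq) + Mg2+(aq), so Q = ([Sn2+(aq)]·[Mg2+(aq)]) / [Sn4+(aq)].
Isolating [Sn4+(aq)] in Q = 10^{−1.824} yields log [Sn4+(aq)] = −1.176, i.e. 0.067 M.

0.067 M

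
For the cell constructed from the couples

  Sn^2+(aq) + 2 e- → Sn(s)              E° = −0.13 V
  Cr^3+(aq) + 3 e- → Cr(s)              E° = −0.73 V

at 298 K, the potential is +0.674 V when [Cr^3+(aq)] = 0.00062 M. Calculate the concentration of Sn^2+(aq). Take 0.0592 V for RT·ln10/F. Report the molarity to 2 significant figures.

Sn²⁺/Sn is the cathode (higher E°); E°cell = −0.13 − (−0.73) = +0.60 V with n = 6.
Rearranging E = E° − (0.0592/n)·log Q gives log Q = 6(+0.60 − (+0.674))/0.0592 = −7.500.
The balanced reaction is 3 Sn^2+(aq) + 2 Cr(s) → 3 Sn(s) + 2 Cr^3+(aq), so Q = [Cr^3+(aq)]^2 / [Sn^2+(aq)]^3.
Isolating [Sn^2+(aq)] in Q = 10^{−7.500} yields log [Sn^2+(aq)] = 0.362, i.e. 2.3 M.

2.3 M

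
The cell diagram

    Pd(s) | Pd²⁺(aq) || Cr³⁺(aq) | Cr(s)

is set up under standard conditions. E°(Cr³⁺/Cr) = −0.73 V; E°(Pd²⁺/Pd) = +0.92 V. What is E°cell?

−1.65 V

By convention the left-hand electrode in cell notation is the anode (oxidation) and the right-hand electrode is the cathode (reduction).
E°cell = E°(right) − E°(left) = −0.73 − (+0.92) = −1.65 V.
The negative sign shows that, as written, the cell would require an external voltage to drive the reaction.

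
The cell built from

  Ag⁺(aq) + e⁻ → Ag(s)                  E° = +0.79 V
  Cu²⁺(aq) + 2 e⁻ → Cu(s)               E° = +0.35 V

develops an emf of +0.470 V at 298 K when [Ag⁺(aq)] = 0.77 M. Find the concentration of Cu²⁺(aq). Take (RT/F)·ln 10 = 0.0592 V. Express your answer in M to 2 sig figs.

The Ag⁺/Ag couple has the larger reduction potential, so it is the cathode: E°cell = +0.79 − (+0.35) = +0.44 V and n = 2.
From the Nernst equation, log Q = n(E° − E)/0.0592 = 2·(+0.44 − (+0.470))/0.0592 = −1.014.
For 2 Ag⁺(aq) + Cu(s) → 2 Ag(s) + Cu²⁺(aq), the reaction quotient is Q = [Cu²⁺(aq)] / [Ag⁺(aq)]^2.
Isolating [Cu²⁺(aq)] in Q = 10^{−1.014} yields log [Cu²⁺(aq)] = −1.241, i.e. 0.057 M.

0.057 M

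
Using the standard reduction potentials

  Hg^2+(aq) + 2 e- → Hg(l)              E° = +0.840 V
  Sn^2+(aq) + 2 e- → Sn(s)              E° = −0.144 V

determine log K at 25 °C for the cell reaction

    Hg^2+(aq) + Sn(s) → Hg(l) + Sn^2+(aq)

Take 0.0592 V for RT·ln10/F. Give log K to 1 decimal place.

The Hg²⁺/Hg couple is reduced (cathode); E°cell = +0.840 − (−0.144) = +0.984 V with n = 2.
At equilibrium E = 0, so log K = nE°cell / 0.0592 = (2)(+0.984) / 0.0592 = 33.2.

log K = 33.2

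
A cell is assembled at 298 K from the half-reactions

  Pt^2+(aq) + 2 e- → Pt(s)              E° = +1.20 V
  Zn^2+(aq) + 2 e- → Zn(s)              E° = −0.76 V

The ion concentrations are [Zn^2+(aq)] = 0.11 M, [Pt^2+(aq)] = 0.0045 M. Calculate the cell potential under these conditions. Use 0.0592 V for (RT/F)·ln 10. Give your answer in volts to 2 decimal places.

+1.92 V

The Pt²⁺/Pt couple has the more positive E°, so it is the cathode; Zn²⁺/Zn is the anode.
The standard potential is +1.20 − (−0.76) = +1.96 V and the balanced reaction transfers n = 2 electrons.
For the overall reaction Pt^2+(aq) + Zn(s) → Pt(s) + Zn^2+(aq), Q = [Zn^2+(aq)] / [Pt^2+(aq)] = 24.4, giving log Q = 1.388.
E = E° − (0.0592/n)·log Q = +1.96 − (0.0592/2)(1.388) = +1.92 V.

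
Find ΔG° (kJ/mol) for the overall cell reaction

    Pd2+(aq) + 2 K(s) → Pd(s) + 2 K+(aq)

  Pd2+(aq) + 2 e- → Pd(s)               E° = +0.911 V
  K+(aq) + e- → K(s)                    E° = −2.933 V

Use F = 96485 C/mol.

In the reaction as written Pd2+(aq) is reduced, so the Pd²⁺/Pd couple is the cathode and K⁺/K is the anode.
E°cell = +0.911 − (−2.933) = +3.844 V; balancing electrons gives n = 2.
ΔG° = −nFE°cell = −(2)(96485)(+3.844) J/mol = −742 kJ/mol.

−742 kJ/mol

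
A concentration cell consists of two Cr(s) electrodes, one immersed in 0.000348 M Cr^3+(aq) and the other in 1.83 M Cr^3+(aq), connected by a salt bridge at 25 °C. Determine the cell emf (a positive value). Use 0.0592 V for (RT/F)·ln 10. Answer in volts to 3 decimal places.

0.073 V

For a concentration cell E°cell = 0, since both electrodes use the same couple.
The compartment with the higher Cr^3+(aq) concentration (1.83 M) acts as the cathode; ions are reduced there and produced at the dilute (0.000348 M) anode.
With n = 3, Ecell = −(0.0592/3)·log([dilute]/[conc]) = −(0.0592/3)·log(0.000348/1.83) = +0.073 V.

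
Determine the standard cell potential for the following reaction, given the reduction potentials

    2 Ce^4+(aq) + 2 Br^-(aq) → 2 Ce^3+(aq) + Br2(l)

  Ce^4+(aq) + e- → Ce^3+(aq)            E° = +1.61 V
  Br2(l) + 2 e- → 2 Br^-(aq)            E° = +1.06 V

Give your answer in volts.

Ce^4+(aq) gains electrons, so the Ce⁴⁺/Ce³⁺ couple is the cathode; the Br₂/Br⁻ couple is the anode.
E°cell = E°(cathode) − E°(anode) = +1.61 − (+1.06) = +0.55 V.

+0.55 V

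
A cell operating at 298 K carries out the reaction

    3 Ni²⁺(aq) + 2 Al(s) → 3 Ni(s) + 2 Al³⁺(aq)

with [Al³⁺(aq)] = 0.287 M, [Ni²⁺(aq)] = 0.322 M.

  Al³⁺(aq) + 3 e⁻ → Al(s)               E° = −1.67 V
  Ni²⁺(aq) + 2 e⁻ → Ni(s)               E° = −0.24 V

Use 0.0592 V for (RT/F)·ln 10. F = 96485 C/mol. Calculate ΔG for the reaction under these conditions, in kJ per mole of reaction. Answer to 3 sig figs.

−826 kJ/mol

With Ni²⁺/Ni reduced at the cathode, E°cell = −0.24 − (−1.67) = +1.43 V and n = 6.
Q = [Al³⁺(aq)]^2 / [Ni²⁺(aq)]^3 = 2.47, so log Q = 0.392 and E = +1.43 − (0.0592/6)(0.392) = +1.4261 V.
Then ΔG = −nFE = −6 × 96485 × +1.4261 J/mol = −826 kJ/mol.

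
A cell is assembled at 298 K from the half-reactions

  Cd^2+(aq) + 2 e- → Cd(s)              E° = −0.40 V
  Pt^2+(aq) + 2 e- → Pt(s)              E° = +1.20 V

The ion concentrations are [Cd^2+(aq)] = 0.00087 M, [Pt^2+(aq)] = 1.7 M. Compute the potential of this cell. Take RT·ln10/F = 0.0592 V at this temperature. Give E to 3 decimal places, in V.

Since E°(Pt²⁺/Pt) > E°(Cd²⁺/Cd), Pt²⁺/Pt serves as the cathode.
E°cell = +1.20 − (−0.40) = +1.60 V, with n = 2 electrons transferred.
The balanced reaction is Pt^2+(aq) + Cd(s) → Pt(s) + Cd^2+(aq), so Q = [Cd^2+(aq)] / [Pt^2+(aq)] = 0.000512 and log Q = −3.291.
Applying E = E° − (RT ln10/nF)·log Q gives +1.60 − (0.0592/2)(−3.291) = +1.697 V.

+1.697 V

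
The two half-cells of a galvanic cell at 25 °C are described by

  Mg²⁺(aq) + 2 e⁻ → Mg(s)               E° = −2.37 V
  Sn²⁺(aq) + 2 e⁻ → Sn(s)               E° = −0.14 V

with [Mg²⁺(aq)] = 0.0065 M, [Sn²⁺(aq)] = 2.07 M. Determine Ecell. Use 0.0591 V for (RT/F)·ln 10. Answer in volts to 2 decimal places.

Since E°(Sn²⁺/Sn) > E°(Mg²⁺/Mg), Sn²⁺/Sn serves as the cathode.
E°cell = −0.14 − (−2.37) = +2.23 V, with n = 2 electrons transferred.
For the overall reaction Sn²⁺(aq) + Mg(s) → Sn(s) + Mg²⁺(aq), Q = [Mg²⁺(aq)] / [Sn²⁺(aq)] = 0.00314, giving log Q = −2.503.
By the Nernst equation, E = +2.23 − (0.0591/2)·(−2.503) = +2.30 V.

+2.30 V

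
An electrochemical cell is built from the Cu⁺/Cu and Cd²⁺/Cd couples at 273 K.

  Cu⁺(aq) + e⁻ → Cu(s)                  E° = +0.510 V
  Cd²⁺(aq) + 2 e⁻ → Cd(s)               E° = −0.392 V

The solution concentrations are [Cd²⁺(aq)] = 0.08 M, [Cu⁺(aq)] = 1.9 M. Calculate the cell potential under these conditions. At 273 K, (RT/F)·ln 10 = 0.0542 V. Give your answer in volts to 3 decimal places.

The Cu⁺/Cu couple has the more positive E°, so it is the cathode; Cd²⁺/Cd is the anode.
E°cell = +0.510 − (−0.392) = +0.902 V, with n = 2 electrons transferred.
The balanced reaction is 2 Cu⁺(aq) + Cd(s) → 2 Cu(s) + Cd²⁺(aq), so Q = [Cd²⁺(aq)] / [Cu⁺(aq)]^2 = 0.0222 and log Q = −1.654.
By the Nernst equation, E = +0.902 − (0.0542/2)·(−1.654) = +0.947 V.

+0.947 V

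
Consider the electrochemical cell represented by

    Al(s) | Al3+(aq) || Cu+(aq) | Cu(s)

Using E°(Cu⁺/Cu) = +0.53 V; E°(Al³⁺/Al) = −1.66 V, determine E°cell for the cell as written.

+2.19 V

By convention the left-hand electrode in cell notation is the anode (oxidation) and the right-hand electrode is the cathode (reduction).
E°cell = E°(right) − E°(left) = +0.53 − (−1.66) = +2.19 V.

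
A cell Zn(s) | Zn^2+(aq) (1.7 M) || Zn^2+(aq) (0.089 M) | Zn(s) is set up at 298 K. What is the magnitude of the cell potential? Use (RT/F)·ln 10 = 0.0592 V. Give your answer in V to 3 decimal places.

0.038 V

For a concentration cell E°cell = 0, since both electrodes use the same couple.
The compartment with the higher Zn^2+(aq) concentration (1.7 M) acts as the cathode; ions are reduced there and produced at the dilute (0.089 M) anode.
With n = 2, Ecell = −(0.0592/2)·log([dilute]/[conc]) = −(0.0592/2)·log(0.089/1.7) = +0.038 V.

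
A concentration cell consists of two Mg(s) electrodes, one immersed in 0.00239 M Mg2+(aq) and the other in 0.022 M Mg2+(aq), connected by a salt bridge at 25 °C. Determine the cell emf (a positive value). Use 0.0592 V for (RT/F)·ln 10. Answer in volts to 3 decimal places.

0.029 V

For a concentration cell E°cell = 0, since both electrodes use the same couple.
The compartment with the higher Mg2+(aq) concentration (0.022 M) acts as the cathode; ions are reduced there and produced at the dilute (0.00239 M) anode.
With n = 2, Ecell = −(0.0592/2)·log([dilute]/[conc]) = −(0.0592/2)·log(0.00239/0.022) = +0.029 V.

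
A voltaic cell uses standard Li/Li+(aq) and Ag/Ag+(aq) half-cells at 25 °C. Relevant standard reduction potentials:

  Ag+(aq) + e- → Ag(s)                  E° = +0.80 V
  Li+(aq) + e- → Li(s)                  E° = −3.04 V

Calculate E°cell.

Of the two couples in this cell, the one with the more positive reduction potential is reduced at the cathode: here that is Ag⁺/Ag (+0.80 V); Li⁺/Li (−3.04 V) is the anode.
E°cell = E°(cathode) − E°(anode) = +0.80 − (−3.04) = +3.84 V.

+3.84 V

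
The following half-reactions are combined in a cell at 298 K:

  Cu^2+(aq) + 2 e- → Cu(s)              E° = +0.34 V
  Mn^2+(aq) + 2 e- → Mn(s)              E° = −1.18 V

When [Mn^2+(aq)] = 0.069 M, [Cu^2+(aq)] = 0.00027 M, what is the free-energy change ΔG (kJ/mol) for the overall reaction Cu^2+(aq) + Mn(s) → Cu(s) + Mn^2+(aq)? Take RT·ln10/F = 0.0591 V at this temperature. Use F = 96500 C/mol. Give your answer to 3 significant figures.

With Cu²⁺/Cu reduced at the cathode, E°cell = +0.34 − (−1.18) = +1.52 V and n = 2.
Here Q = [Mn^2+(aq)] / [Cu^2+(aq)] = 256 (log Q = 2.407), giving E = +1.52 − (0.0591/2)·(2.407) = +1.4489 V.
Then ΔG = −nFE = −2 × 96500 × +1.4489 J/mol = −280 kJ/mol.

−280 kJ/mol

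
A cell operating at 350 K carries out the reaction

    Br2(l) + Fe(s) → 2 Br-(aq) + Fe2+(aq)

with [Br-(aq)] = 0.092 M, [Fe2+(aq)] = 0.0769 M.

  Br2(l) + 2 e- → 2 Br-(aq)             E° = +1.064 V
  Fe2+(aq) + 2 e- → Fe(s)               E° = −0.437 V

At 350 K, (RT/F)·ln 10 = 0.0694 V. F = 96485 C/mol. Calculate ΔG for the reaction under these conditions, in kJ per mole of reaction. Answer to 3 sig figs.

−311 kJ/mol

With Br₂/Br⁻ reduced at the cathode, E°cell = +1.064 − (−0.437) = +1.501 V and n = 2.
Q = [Br-(aq)]^2·[Fe2+(aq)] = 0.000651, so log Q = −3.186 and E = +1.501 − (0.0694/2)(−3.186) = +1.6116 V.
ΔG = −nFE = −(2)(96485)(+1.6116) J/mol = −311 kJ/mol.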